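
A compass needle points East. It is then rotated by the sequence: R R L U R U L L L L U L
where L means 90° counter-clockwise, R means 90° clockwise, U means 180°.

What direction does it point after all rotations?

Start: East
  R (right (90° clockwise)) -> South
  R (right (90° clockwise)) -> West
  L (left (90° counter-clockwise)) -> South
  U (U-turn (180°)) -> North
  R (right (90° clockwise)) -> East
  U (U-turn (180°)) -> West
  L (left (90° counter-clockwise)) -> South
  L (left (90° counter-clockwise)) -> East
  L (left (90° counter-clockwise)) -> North
  L (left (90° counter-clockwise)) -> West
  U (U-turn (180°)) -> East
  L (left (90° counter-clockwise)) -> North
Final: North

Answer: Final heading: North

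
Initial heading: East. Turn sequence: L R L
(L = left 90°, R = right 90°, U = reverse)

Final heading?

Answer: Final heading: North

Derivation:
Start: East
  L (left (90° counter-clockwise)) -> North
  R (right (90° clockwise)) -> East
  L (left (90° counter-clockwise)) -> North
Final: North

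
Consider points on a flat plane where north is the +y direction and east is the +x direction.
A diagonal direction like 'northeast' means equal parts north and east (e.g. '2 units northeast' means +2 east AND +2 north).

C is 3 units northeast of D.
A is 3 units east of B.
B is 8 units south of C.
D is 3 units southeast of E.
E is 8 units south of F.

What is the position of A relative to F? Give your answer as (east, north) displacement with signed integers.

Answer: A is at (east=9, north=-16) relative to F.

Derivation:
Place F at the origin (east=0, north=0).
  E is 8 units south of F: delta (east=+0, north=-8); E at (east=0, north=-8).
  D is 3 units southeast of E: delta (east=+3, north=-3); D at (east=3, north=-11).
  C is 3 units northeast of D: delta (east=+3, north=+3); C at (east=6, north=-8).
  B is 8 units south of C: delta (east=+0, north=-8); B at (east=6, north=-16).
  A is 3 units east of B: delta (east=+3, north=+0); A at (east=9, north=-16).
Therefore A relative to F: (east=9, north=-16).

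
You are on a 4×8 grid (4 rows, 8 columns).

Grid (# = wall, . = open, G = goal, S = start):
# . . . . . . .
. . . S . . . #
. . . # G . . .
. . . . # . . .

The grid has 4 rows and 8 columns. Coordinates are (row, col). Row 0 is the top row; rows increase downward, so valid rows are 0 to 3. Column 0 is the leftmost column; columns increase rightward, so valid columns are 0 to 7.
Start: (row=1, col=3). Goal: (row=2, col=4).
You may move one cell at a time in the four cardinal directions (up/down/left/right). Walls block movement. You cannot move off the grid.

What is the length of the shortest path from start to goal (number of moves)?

BFS from (row=1, col=3) until reaching (row=2, col=4):
  Distance 0: (row=1, col=3)
  Distance 1: (row=0, col=3), (row=1, col=2), (row=1, col=4)
  Distance 2: (row=0, col=2), (row=0, col=4), (row=1, col=1), (row=1, col=5), (row=2, col=2), (row=2, col=4)  <- goal reached here
One shortest path (2 moves): (row=1, col=3) -> (row=1, col=4) -> (row=2, col=4)

Answer: Shortest path length: 2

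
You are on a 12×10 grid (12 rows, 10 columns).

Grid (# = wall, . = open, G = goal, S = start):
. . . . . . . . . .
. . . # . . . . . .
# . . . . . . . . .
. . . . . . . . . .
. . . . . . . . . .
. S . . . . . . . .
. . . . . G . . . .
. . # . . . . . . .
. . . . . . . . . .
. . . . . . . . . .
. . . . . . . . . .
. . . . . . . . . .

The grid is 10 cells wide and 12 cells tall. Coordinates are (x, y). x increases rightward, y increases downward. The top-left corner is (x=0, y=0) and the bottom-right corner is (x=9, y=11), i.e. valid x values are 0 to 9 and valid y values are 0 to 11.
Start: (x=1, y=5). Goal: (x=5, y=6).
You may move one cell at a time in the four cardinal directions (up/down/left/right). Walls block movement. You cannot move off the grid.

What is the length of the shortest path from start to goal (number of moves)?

BFS from (x=1, y=5) until reaching (x=5, y=6):
  Distance 0: (x=1, y=5)
  Distance 1: (x=1, y=4), (x=0, y=5), (x=2, y=5), (x=1, y=6)
  Distance 2: (x=1, y=3), (x=0, y=4), (x=2, y=4), (x=3, y=5), (x=0, y=6), (x=2, y=6), (x=1, y=7)
  Distance 3: (x=1, y=2), (x=0, y=3), (x=2, y=3), (x=3, y=4), (x=4, y=5), (x=3, y=6), (x=0, y=7), (x=1, y=8)
  Distance 4: (x=1, y=1), (x=2, y=2), (x=3, y=3), (x=4, y=4), (x=5, y=5), (x=4, y=6), (x=3, y=7), (x=0, y=8), (x=2, y=8), (x=1, y=9)
  Distance 5: (x=1, y=0), (x=0, y=1), (x=2, y=1), (x=3, y=2), (x=4, y=3), (x=5, y=4), (x=6, y=5), (x=5, y=6), (x=4, y=7), (x=3, y=8), (x=0, y=9), (x=2, y=9), (x=1, y=10)  <- goal reached here
One shortest path (5 moves): (x=1, y=5) -> (x=2, y=5) -> (x=3, y=5) -> (x=4, y=5) -> (x=5, y=5) -> (x=5, y=6)

Answer: Shortest path length: 5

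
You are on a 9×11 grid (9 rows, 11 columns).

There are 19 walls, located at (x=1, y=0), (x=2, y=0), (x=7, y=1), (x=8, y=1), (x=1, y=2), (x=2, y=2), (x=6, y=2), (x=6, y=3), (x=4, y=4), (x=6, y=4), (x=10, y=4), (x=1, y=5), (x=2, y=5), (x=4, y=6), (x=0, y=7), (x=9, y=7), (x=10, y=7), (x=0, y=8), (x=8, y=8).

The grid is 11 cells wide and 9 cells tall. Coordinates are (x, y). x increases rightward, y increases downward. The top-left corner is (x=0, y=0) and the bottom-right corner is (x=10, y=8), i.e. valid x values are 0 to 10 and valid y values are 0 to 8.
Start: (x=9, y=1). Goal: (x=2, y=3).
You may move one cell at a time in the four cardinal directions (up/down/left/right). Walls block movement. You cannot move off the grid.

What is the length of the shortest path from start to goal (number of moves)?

BFS from (x=9, y=1) until reaching (x=2, y=3):
  Distance 0: (x=9, y=1)
  Distance 1: (x=9, y=0), (x=10, y=1), (x=9, y=2)
  Distance 2: (x=8, y=0), (x=10, y=0), (x=8, y=2), (x=10, y=2), (x=9, y=3)
  Distance 3: (x=7, y=0), (x=7, y=2), (x=8, y=3), (x=10, y=3), (x=9, y=4)
  Distance 4: (x=6, y=0), (x=7, y=3), (x=8, y=4), (x=9, y=5)
  Distance 5: (x=5, y=0), (x=6, y=1), (x=7, y=4), (x=8, y=5), (x=10, y=5), (x=9, y=6)
  Distance 6: (x=4, y=0), (x=5, y=1), (x=7, y=5), (x=8, y=6), (x=10, y=6)
  Distance 7: (x=3, y=0), (x=4, y=1), (x=5, y=2), (x=6, y=5), (x=7, y=6), (x=8, y=7)
  Distance 8: (x=3, y=1), (x=4, y=2), (x=5, y=3), (x=5, y=5), (x=6, y=6), (x=7, y=7)
  Distance 9: (x=2, y=1), (x=3, y=2), (x=4, y=3), (x=5, y=4), (x=4, y=5), (x=5, y=6), (x=6, y=7), (x=7, y=8)
  Distance 10: (x=1, y=1), (x=3, y=3), (x=3, y=5), (x=5, y=7), (x=6, y=8)
  Distance 11: (x=0, y=1), (x=2, y=3), (x=3, y=4), (x=3, y=6), (x=4, y=7), (x=5, y=8)  <- goal reached here
One shortest path (11 moves): (x=9, y=1) -> (x=9, y=0) -> (x=8, y=0) -> (x=7, y=0) -> (x=6, y=0) -> (x=5, y=0) -> (x=4, y=0) -> (x=3, y=0) -> (x=3, y=1) -> (x=3, y=2) -> (x=3, y=3) -> (x=2, y=3)

Answer: Shortest path length: 11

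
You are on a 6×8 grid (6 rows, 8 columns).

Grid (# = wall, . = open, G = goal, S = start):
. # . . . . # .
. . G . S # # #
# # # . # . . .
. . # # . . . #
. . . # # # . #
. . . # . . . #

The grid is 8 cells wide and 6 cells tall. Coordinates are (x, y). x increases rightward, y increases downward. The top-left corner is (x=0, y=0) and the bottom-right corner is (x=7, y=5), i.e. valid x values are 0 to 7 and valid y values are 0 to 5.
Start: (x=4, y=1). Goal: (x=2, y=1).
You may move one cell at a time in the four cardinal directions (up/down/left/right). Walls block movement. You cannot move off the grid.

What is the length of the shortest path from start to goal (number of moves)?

BFS from (x=4, y=1) until reaching (x=2, y=1):
  Distance 0: (x=4, y=1)
  Distance 1: (x=4, y=0), (x=3, y=1)
  Distance 2: (x=3, y=0), (x=5, y=0), (x=2, y=1), (x=3, y=2)  <- goal reached here
One shortest path (2 moves): (x=4, y=1) -> (x=3, y=1) -> (x=2, y=1)

Answer: Shortest path length: 2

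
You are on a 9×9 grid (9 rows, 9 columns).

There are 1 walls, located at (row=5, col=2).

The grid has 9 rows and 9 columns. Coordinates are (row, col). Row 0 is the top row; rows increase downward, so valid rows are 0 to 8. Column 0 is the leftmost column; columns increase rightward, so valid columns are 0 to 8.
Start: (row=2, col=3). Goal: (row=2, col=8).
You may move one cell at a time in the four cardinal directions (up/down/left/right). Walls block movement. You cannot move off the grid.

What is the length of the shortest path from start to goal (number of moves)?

BFS from (row=2, col=3) until reaching (row=2, col=8):
  Distance 0: (row=2, col=3)
  Distance 1: (row=1, col=3), (row=2, col=2), (row=2, col=4), (row=3, col=3)
  Distance 2: (row=0, col=3), (row=1, col=2), (row=1, col=4), (row=2, col=1), (row=2, col=5), (row=3, col=2), (row=3, col=4), (row=4, col=3)
  Distance 3: (row=0, col=2), (row=0, col=4), (row=1, col=1), (row=1, col=5), (row=2, col=0), (row=2, col=6), (row=3, col=1), (row=3, col=5), (row=4, col=2), (row=4, col=4), (row=5, col=3)
  Distance 4: (row=0, col=1), (row=0, col=5), (row=1, col=0), (row=1, col=6), (row=2, col=7), (row=3, col=0), (row=3, col=6), (row=4, col=1), (row=4, col=5), (row=5, col=4), (row=6, col=3)
  Distance 5: (row=0, col=0), (row=0, col=6), (row=1, col=7), (row=2, col=8), (row=3, col=7), (row=4, col=0), (row=4, col=6), (row=5, col=1), (row=5, col=5), (row=6, col=2), (row=6, col=4), (row=7, col=3)  <- goal reached here
One shortest path (5 moves): (row=2, col=3) -> (row=2, col=4) -> (row=2, col=5) -> (row=2, col=6) -> (row=2, col=7) -> (row=2, col=8)

Answer: Shortest path length: 5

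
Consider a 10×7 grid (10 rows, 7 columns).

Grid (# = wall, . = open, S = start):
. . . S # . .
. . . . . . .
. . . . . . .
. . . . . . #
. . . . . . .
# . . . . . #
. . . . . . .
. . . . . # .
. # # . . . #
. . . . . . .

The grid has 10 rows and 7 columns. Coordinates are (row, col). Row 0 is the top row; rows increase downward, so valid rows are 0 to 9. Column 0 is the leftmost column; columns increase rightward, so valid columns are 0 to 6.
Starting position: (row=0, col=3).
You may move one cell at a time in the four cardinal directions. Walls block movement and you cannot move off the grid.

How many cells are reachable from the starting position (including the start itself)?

Answer: Reachable cells: 62

Derivation:
BFS flood-fill from (row=0, col=3):
  Distance 0: (row=0, col=3)
  Distance 1: (row=0, col=2), (row=1, col=3)
  Distance 2: (row=0, col=1), (row=1, col=2), (row=1, col=4), (row=2, col=3)
  Distance 3: (row=0, col=0), (row=1, col=1), (row=1, col=5), (row=2, col=2), (row=2, col=4), (row=3, col=3)
  Distance 4: (row=0, col=5), (row=1, col=0), (row=1, col=6), (row=2, col=1), (row=2, col=5), (row=3, col=2), (row=3, col=4), (row=4, col=3)
  Distance 5: (row=0, col=6), (row=2, col=0), (row=2, col=6), (row=3, col=1), (row=3, col=5), (row=4, col=2), (row=4, col=4), (row=5, col=3)
  Distance 6: (row=3, col=0), (row=4, col=1), (row=4, col=5), (row=5, col=2), (row=5, col=4), (row=6, col=3)
  Distance 7: (row=4, col=0), (row=4, col=6), (row=5, col=1), (row=5, col=5), (row=6, col=2), (row=6, col=4), (row=7, col=3)
  Distance 8: (row=6, col=1), (row=6, col=5), (row=7, col=2), (row=7, col=4), (row=8, col=3)
  Distance 9: (row=6, col=0), (row=6, col=6), (row=7, col=1), (row=8, col=4), (row=9, col=3)
  Distance 10: (row=7, col=0), (row=7, col=6), (row=8, col=5), (row=9, col=2), (row=9, col=4)
  Distance 11: (row=8, col=0), (row=9, col=1), (row=9, col=5)
  Distance 12: (row=9, col=0), (row=9, col=6)
Total reachable: 62 (grid has 62 open cells total)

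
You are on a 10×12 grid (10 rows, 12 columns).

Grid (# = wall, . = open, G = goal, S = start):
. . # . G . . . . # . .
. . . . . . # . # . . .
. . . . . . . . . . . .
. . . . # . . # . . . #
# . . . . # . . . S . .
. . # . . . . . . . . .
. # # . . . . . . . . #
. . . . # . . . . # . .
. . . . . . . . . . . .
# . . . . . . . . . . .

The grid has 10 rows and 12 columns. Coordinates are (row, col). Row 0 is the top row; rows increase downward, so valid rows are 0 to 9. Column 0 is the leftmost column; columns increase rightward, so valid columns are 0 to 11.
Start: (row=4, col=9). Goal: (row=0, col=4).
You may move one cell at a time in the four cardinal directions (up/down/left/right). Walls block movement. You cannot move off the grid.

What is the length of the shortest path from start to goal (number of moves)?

BFS from (row=4, col=9) until reaching (row=0, col=4):
  Distance 0: (row=4, col=9)
  Distance 1: (row=3, col=9), (row=4, col=8), (row=4, col=10), (row=5, col=9)
  Distance 2: (row=2, col=9), (row=3, col=8), (row=3, col=10), (row=4, col=7), (row=4, col=11), (row=5, col=8), (row=5, col=10), (row=6, col=9)
  Distance 3: (row=1, col=9), (row=2, col=8), (row=2, col=10), (row=4, col=6), (row=5, col=7), (row=5, col=11), (row=6, col=8), (row=6, col=10)
  Distance 4: (row=1, col=10), (row=2, col=7), (row=2, col=11), (row=3, col=6), (row=5, col=6), (row=6, col=7), (row=7, col=8), (row=7, col=10)
  Distance 5: (row=0, col=10), (row=1, col=7), (row=1, col=11), (row=2, col=6), (row=3, col=5), (row=5, col=5), (row=6, col=6), (row=7, col=7), (row=7, col=11), (row=8, col=8), (row=8, col=10)
  Distance 6: (row=0, col=7), (row=0, col=11), (row=2, col=5), (row=5, col=4), (row=6, col=5), (row=7, col=6), (row=8, col=7), (row=8, col=9), (row=8, col=11), (row=9, col=8), (row=9, col=10)
  Distance 7: (row=0, col=6), (row=0, col=8), (row=1, col=5), (row=2, col=4), (row=4, col=4), (row=5, col=3), (row=6, col=4), (row=7, col=5), (row=8, col=6), (row=9, col=7), (row=9, col=9), (row=9, col=11)
  Distance 8: (row=0, col=5), (row=1, col=4), (row=2, col=3), (row=4, col=3), (row=6, col=3), (row=8, col=5), (row=9, col=6)
  Distance 9: (row=0, col=4), (row=1, col=3), (row=2, col=2), (row=3, col=3), (row=4, col=2), (row=7, col=3), (row=8, col=4), (row=9, col=5)  <- goal reached here
One shortest path (9 moves): (row=4, col=9) -> (row=4, col=8) -> (row=4, col=7) -> (row=4, col=6) -> (row=3, col=6) -> (row=3, col=5) -> (row=2, col=5) -> (row=2, col=4) -> (row=1, col=4) -> (row=0, col=4)

Answer: Shortest path length: 9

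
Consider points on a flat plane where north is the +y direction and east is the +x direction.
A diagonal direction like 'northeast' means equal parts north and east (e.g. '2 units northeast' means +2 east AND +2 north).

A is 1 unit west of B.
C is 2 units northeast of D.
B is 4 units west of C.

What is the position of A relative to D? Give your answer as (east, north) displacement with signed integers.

Place D at the origin (east=0, north=0).
  C is 2 units northeast of D: delta (east=+2, north=+2); C at (east=2, north=2).
  B is 4 units west of C: delta (east=-4, north=+0); B at (east=-2, north=2).
  A is 1 unit west of B: delta (east=-1, north=+0); A at (east=-3, north=2).
Therefore A relative to D: (east=-3, north=2).

Answer: A is at (east=-3, north=2) relative to D.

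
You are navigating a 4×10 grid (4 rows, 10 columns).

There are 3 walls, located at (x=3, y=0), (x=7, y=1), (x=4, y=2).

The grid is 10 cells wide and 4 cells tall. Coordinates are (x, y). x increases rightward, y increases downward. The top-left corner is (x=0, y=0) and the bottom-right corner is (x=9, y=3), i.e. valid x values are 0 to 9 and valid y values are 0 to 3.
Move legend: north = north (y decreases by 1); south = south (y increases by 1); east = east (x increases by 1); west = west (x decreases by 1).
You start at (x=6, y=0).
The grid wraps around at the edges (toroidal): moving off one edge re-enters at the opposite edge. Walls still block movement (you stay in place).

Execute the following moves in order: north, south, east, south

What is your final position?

Answer: Final position: (x=7, y=0)

Derivation:
Start: (x=6, y=0)
  north (north): (x=6, y=0) -> (x=6, y=3)
  south (south): (x=6, y=3) -> (x=6, y=0)
  east (east): (x=6, y=0) -> (x=7, y=0)
  south (south): blocked, stay at (x=7, y=0)
Final: (x=7, y=0)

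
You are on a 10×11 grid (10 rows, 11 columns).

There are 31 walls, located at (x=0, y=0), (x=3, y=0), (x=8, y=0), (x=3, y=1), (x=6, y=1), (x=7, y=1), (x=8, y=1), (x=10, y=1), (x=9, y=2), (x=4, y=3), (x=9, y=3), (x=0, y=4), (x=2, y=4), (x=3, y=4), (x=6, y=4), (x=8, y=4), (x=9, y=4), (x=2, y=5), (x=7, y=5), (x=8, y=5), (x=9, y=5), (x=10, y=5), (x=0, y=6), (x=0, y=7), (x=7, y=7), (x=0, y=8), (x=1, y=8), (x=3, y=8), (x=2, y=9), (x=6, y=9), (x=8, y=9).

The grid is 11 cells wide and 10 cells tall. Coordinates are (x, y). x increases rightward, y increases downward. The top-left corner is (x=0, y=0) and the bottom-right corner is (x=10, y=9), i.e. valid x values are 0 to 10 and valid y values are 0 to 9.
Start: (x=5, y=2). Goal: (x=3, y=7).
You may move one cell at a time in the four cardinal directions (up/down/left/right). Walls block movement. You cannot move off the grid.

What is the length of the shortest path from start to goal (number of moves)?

BFS from (x=5, y=2) until reaching (x=3, y=7):
  Distance 0: (x=5, y=2)
  Distance 1: (x=5, y=1), (x=4, y=2), (x=6, y=2), (x=5, y=3)
  Distance 2: (x=5, y=0), (x=4, y=1), (x=3, y=2), (x=7, y=2), (x=6, y=3), (x=5, y=4)
  Distance 3: (x=4, y=0), (x=6, y=0), (x=2, y=2), (x=8, y=2), (x=3, y=3), (x=7, y=3), (x=4, y=4), (x=5, y=5)
  Distance 4: (x=7, y=0), (x=2, y=1), (x=1, y=2), (x=2, y=3), (x=8, y=3), (x=7, y=4), (x=4, y=5), (x=6, y=5), (x=5, y=6)
  Distance 5: (x=2, y=0), (x=1, y=1), (x=0, y=2), (x=1, y=3), (x=3, y=5), (x=4, y=6), (x=6, y=6), (x=5, y=7)
  Distance 6: (x=1, y=0), (x=0, y=1), (x=0, y=3), (x=1, y=4), (x=3, y=6), (x=7, y=6), (x=4, y=7), (x=6, y=7), (x=5, y=8)
  Distance 7: (x=1, y=5), (x=2, y=6), (x=8, y=6), (x=3, y=7), (x=4, y=8), (x=6, y=8), (x=5, y=9)  <- goal reached here
One shortest path (7 moves): (x=5, y=2) -> (x=5, y=3) -> (x=5, y=4) -> (x=4, y=4) -> (x=4, y=5) -> (x=3, y=5) -> (x=3, y=6) -> (x=3, y=7)

Answer: Shortest path length: 7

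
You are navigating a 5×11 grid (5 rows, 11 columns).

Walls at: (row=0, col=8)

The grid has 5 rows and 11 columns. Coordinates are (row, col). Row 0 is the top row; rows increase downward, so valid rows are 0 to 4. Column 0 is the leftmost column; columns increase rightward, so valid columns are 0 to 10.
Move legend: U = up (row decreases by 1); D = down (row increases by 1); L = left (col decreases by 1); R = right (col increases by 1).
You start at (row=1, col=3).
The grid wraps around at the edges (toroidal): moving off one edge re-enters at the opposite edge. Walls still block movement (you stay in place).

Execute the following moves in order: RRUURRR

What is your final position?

Answer: Final position: (row=4, col=8)

Derivation:
Start: (row=1, col=3)
  R (right): (row=1, col=3) -> (row=1, col=4)
  R (right): (row=1, col=4) -> (row=1, col=5)
  U (up): (row=1, col=5) -> (row=0, col=5)
  U (up): (row=0, col=5) -> (row=4, col=5)
  R (right): (row=4, col=5) -> (row=4, col=6)
  R (right): (row=4, col=6) -> (row=4, col=7)
  R (right): (row=4, col=7) -> (row=4, col=8)
Final: (row=4, col=8)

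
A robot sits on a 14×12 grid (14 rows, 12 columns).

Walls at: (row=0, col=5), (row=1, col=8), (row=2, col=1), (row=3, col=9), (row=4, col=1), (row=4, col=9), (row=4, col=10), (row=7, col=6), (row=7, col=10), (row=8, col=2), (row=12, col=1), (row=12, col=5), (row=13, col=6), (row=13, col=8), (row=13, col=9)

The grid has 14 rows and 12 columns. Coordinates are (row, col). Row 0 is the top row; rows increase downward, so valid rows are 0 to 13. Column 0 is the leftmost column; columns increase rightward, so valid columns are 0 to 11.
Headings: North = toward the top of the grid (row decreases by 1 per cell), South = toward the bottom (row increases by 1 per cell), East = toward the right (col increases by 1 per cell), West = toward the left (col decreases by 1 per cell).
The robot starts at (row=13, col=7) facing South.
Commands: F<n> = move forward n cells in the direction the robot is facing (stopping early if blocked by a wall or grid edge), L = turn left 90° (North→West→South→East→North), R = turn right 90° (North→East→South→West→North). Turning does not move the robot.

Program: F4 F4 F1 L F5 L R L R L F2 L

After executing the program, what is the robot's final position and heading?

Answer: Final position: (row=11, col=7), facing West

Derivation:
Start: (row=13, col=7), facing South
  F4: move forward 0/4 (blocked), now at (row=13, col=7)
  F4: move forward 0/4 (blocked), now at (row=13, col=7)
  F1: move forward 0/1 (blocked), now at (row=13, col=7)
  L: turn left, now facing East
  F5: move forward 0/5 (blocked), now at (row=13, col=7)
  L: turn left, now facing North
  R: turn right, now facing East
  L: turn left, now facing North
  R: turn right, now facing East
  L: turn left, now facing North
  F2: move forward 2, now at (row=11, col=7)
  L: turn left, now facing West
Final: (row=11, col=7), facing West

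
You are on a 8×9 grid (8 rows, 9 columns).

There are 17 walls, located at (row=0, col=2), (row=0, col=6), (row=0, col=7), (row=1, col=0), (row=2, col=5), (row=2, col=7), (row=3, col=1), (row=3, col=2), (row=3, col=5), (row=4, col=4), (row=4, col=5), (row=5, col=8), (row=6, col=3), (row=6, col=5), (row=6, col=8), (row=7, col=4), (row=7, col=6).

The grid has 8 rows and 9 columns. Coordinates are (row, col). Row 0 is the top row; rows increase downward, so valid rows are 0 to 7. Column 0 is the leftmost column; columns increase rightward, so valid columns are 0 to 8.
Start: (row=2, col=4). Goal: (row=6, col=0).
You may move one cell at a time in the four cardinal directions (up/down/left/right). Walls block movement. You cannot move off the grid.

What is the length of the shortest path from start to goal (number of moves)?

BFS from (row=2, col=4) until reaching (row=6, col=0):
  Distance 0: (row=2, col=4)
  Distance 1: (row=1, col=4), (row=2, col=3), (row=3, col=4)
  Distance 2: (row=0, col=4), (row=1, col=3), (row=1, col=5), (row=2, col=2), (row=3, col=3)
  Distance 3: (row=0, col=3), (row=0, col=5), (row=1, col=2), (row=1, col=6), (row=2, col=1), (row=4, col=3)
  Distance 4: (row=1, col=1), (row=1, col=7), (row=2, col=0), (row=2, col=6), (row=4, col=2), (row=5, col=3)
  Distance 5: (row=0, col=1), (row=1, col=8), (row=3, col=0), (row=3, col=6), (row=4, col=1), (row=5, col=2), (row=5, col=4)
  Distance 6: (row=0, col=0), (row=0, col=8), (row=2, col=8), (row=3, col=7), (row=4, col=0), (row=4, col=6), (row=5, col=1), (row=5, col=5), (row=6, col=2), (row=6, col=4)
  Distance 7: (row=3, col=8), (row=4, col=7), (row=5, col=0), (row=5, col=6), (row=6, col=1), (row=7, col=2)
  Distance 8: (row=4, col=8), (row=5, col=7), (row=6, col=0), (row=6, col=6), (row=7, col=1), (row=7, col=3)  <- goal reached here
One shortest path (8 moves): (row=2, col=4) -> (row=2, col=3) -> (row=2, col=2) -> (row=2, col=1) -> (row=2, col=0) -> (row=3, col=0) -> (row=4, col=0) -> (row=5, col=0) -> (row=6, col=0)

Answer: Shortest path length: 8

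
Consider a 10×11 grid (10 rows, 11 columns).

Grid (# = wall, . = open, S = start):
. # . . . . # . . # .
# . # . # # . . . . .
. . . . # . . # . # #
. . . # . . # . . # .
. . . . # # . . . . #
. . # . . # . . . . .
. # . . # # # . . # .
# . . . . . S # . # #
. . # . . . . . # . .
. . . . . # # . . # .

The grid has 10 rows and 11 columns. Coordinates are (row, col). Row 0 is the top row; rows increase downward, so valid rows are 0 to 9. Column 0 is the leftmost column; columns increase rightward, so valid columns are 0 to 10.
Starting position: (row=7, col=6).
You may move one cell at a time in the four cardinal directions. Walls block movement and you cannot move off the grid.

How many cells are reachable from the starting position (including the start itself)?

BFS flood-fill from (row=7, col=6):
  Distance 0: (row=7, col=6)
  Distance 1: (row=7, col=5), (row=8, col=6)
  Distance 2: (row=7, col=4), (row=8, col=5), (row=8, col=7)
  Distance 3: (row=7, col=3), (row=8, col=4), (row=9, col=7)
  Distance 4: (row=6, col=3), (row=7, col=2), (row=8, col=3), (row=9, col=4), (row=9, col=8)
  Distance 5: (row=5, col=3), (row=6, col=2), (row=7, col=1), (row=9, col=3)
  Distance 6: (row=4, col=3), (row=5, col=4), (row=8, col=1), (row=9, col=2)
  Distance 7: (row=4, col=2), (row=8, col=0), (row=9, col=1)
  Distance 8: (row=3, col=2), (row=4, col=1), (row=9, col=0)
  Distance 9: (row=2, col=2), (row=3, col=1), (row=4, col=0), (row=5, col=1)
  Distance 10: (row=2, col=1), (row=2, col=3), (row=3, col=0), (row=5, col=0)
  Distance 11: (row=1, col=1), (row=1, col=3), (row=2, col=0), (row=6, col=0)
  Distance 12: (row=0, col=3)
  Distance 13: (row=0, col=2), (row=0, col=4)
  Distance 14: (row=0, col=5)
Total reachable: 44 (grid has 77 open cells total)

Answer: Reachable cells: 44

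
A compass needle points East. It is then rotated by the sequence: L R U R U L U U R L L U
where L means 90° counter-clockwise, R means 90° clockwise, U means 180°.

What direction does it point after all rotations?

Answer: Final heading: South

Derivation:
Start: East
  L (left (90° counter-clockwise)) -> North
  R (right (90° clockwise)) -> East
  U (U-turn (180°)) -> West
  R (right (90° clockwise)) -> North
  U (U-turn (180°)) -> South
  L (left (90° counter-clockwise)) -> East
  U (U-turn (180°)) -> West
  U (U-turn (180°)) -> East
  R (right (90° clockwise)) -> South
  L (left (90° counter-clockwise)) -> East
  L (left (90° counter-clockwise)) -> North
  U (U-turn (180°)) -> South
Final: South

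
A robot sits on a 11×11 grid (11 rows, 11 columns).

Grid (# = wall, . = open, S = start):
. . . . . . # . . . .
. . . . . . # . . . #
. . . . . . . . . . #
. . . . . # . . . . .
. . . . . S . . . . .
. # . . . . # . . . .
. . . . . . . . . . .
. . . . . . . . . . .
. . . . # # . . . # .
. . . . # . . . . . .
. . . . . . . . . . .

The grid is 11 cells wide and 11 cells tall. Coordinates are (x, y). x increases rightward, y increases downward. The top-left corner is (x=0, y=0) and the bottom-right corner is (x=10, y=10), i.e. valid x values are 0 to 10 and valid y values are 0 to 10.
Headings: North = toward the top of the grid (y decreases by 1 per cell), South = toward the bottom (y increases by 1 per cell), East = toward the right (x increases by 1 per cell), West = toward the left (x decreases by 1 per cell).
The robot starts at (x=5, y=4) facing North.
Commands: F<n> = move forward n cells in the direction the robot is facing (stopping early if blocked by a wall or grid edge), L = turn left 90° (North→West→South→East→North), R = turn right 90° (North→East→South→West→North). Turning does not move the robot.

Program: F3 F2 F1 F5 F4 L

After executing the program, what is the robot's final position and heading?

Answer: Final position: (x=5, y=4), facing West

Derivation:
Start: (x=5, y=4), facing North
  F3: move forward 0/3 (blocked), now at (x=5, y=4)
  F2: move forward 0/2 (blocked), now at (x=5, y=4)
  F1: move forward 0/1 (blocked), now at (x=5, y=4)
  F5: move forward 0/5 (blocked), now at (x=5, y=4)
  F4: move forward 0/4 (blocked), now at (x=5, y=4)
  L: turn left, now facing West
Final: (x=5, y=4), facing West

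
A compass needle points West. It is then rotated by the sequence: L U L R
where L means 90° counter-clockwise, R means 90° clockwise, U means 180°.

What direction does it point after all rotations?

Answer: Final heading: North

Derivation:
Start: West
  L (left (90° counter-clockwise)) -> South
  U (U-turn (180°)) -> North
  L (left (90° counter-clockwise)) -> West
  R (right (90° clockwise)) -> North
Final: North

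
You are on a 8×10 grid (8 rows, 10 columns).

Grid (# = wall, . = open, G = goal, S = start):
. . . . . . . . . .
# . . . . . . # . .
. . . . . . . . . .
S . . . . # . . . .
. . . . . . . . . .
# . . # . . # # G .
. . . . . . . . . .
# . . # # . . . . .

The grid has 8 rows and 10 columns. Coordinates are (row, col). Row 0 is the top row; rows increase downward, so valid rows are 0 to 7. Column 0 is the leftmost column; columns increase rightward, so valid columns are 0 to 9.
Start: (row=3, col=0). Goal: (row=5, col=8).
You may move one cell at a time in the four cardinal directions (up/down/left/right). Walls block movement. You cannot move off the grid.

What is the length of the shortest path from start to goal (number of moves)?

Answer: Shortest path length: 10

Derivation:
BFS from (row=3, col=0) until reaching (row=5, col=8):
  Distance 0: (row=3, col=0)
  Distance 1: (row=2, col=0), (row=3, col=1), (row=4, col=0)
  Distance 2: (row=2, col=1), (row=3, col=2), (row=4, col=1)
  Distance 3: (row=1, col=1), (row=2, col=2), (row=3, col=3), (row=4, col=2), (row=5, col=1)
  Distance 4: (row=0, col=1), (row=1, col=2), (row=2, col=3), (row=3, col=4), (row=4, col=3), (row=5, col=2), (row=6, col=1)
  Distance 5: (row=0, col=0), (row=0, col=2), (row=1, col=3), (row=2, col=4), (row=4, col=4), (row=6, col=0), (row=6, col=2), (row=7, col=1)
  Distance 6: (row=0, col=3), (row=1, col=4), (row=2, col=5), (row=4, col=5), (row=5, col=4), (row=6, col=3), (row=7, col=2)
  Distance 7: (row=0, col=4), (row=1, col=5), (row=2, col=6), (row=4, col=6), (row=5, col=5), (row=6, col=4)
  Distance 8: (row=0, col=5), (row=1, col=6), (row=2, col=7), (row=3, col=6), (row=4, col=7), (row=6, col=5)
  Distance 9: (row=0, col=6), (row=2, col=8), (row=3, col=7), (row=4, col=8), (row=6, col=6), (row=7, col=5)
  Distance 10: (row=0, col=7), (row=1, col=8), (row=2, col=9), (row=3, col=8), (row=4, col=9), (row=5, col=8), (row=6, col=7), (row=7, col=6)  <- goal reached here
One shortest path (10 moves): (row=3, col=0) -> (row=3, col=1) -> (row=3, col=2) -> (row=3, col=3) -> (row=3, col=4) -> (row=4, col=4) -> (row=4, col=5) -> (row=4, col=6) -> (row=4, col=7) -> (row=4, col=8) -> (row=5, col=8)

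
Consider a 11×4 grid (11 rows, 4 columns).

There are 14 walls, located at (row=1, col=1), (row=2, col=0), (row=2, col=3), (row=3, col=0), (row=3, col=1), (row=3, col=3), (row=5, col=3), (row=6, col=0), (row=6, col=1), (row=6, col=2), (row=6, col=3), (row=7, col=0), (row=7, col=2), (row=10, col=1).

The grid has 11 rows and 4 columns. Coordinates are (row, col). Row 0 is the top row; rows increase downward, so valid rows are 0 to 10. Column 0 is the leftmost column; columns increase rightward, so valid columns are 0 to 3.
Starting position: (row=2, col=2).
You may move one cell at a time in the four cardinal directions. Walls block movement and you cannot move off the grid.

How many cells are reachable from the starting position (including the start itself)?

Answer: Reachable cells: 17

Derivation:
BFS flood-fill from (row=2, col=2):
  Distance 0: (row=2, col=2)
  Distance 1: (row=1, col=2), (row=2, col=1), (row=3, col=2)
  Distance 2: (row=0, col=2), (row=1, col=3), (row=4, col=2)
  Distance 3: (row=0, col=1), (row=0, col=3), (row=4, col=1), (row=4, col=3), (row=5, col=2)
  Distance 4: (row=0, col=0), (row=4, col=0), (row=5, col=1)
  Distance 5: (row=1, col=0), (row=5, col=0)
Total reachable: 17 (grid has 30 open cells total)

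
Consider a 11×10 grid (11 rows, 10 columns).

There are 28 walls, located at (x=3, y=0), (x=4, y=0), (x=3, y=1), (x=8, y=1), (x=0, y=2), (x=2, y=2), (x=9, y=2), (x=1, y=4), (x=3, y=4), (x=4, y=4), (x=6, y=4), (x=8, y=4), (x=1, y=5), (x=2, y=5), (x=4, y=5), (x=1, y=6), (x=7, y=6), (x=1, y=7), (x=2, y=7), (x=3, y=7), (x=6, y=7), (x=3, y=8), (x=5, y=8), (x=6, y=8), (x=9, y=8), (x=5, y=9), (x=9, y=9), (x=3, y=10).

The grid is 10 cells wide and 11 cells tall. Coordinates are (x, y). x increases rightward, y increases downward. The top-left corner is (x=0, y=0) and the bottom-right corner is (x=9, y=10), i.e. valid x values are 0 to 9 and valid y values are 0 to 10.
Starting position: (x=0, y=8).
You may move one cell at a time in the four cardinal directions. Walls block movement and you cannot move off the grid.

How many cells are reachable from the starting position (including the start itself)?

Answer: Reachable cells: 82

Derivation:
BFS flood-fill from (x=0, y=8):
  Distance 0: (x=0, y=8)
  Distance 1: (x=0, y=7), (x=1, y=8), (x=0, y=9)
  Distance 2: (x=0, y=6), (x=2, y=8), (x=1, y=9), (x=0, y=10)
  Distance 3: (x=0, y=5), (x=2, y=9), (x=1, y=10)
  Distance 4: (x=0, y=4), (x=3, y=9), (x=2, y=10)
  Distance 5: (x=0, y=3), (x=4, y=9)
  Distance 6: (x=1, y=3), (x=4, y=8), (x=4, y=10)
  Distance 7: (x=1, y=2), (x=2, y=3), (x=4, y=7), (x=5, y=10)
  Distance 8: (x=1, y=1), (x=3, y=3), (x=2, y=4), (x=4, y=6), (x=5, y=7), (x=6, y=10)
  Distance 9: (x=1, y=0), (x=0, y=1), (x=2, y=1), (x=3, y=2), (x=4, y=3), (x=3, y=6), (x=5, y=6), (x=6, y=9), (x=7, y=10)
  Distance 10: (x=0, y=0), (x=2, y=0), (x=4, y=2), (x=5, y=3), (x=3, y=5), (x=5, y=5), (x=2, y=6), (x=6, y=6), (x=7, y=9), (x=8, y=10)
  Distance 11: (x=4, y=1), (x=5, y=2), (x=6, y=3), (x=5, y=4), (x=6, y=5), (x=7, y=8), (x=8, y=9), (x=9, y=10)
  Distance 12: (x=5, y=1), (x=6, y=2), (x=7, y=3), (x=7, y=5), (x=7, y=7), (x=8, y=8)
  Distance 13: (x=5, y=0), (x=6, y=1), (x=7, y=2), (x=8, y=3), (x=7, y=4), (x=8, y=5), (x=8, y=7)
  Distance 14: (x=6, y=0), (x=7, y=1), (x=8, y=2), (x=9, y=3), (x=9, y=5), (x=8, y=6), (x=9, y=7)
  Distance 15: (x=7, y=0), (x=9, y=4), (x=9, y=6)
  Distance 16: (x=8, y=0)
  Distance 17: (x=9, y=0)
  Distance 18: (x=9, y=1)
Total reachable: 82 (grid has 82 open cells total)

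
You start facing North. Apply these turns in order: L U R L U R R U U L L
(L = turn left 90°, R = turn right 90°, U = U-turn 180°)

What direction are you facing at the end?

Answer: Final heading: West

Derivation:
Start: North
  L (left (90° counter-clockwise)) -> West
  U (U-turn (180°)) -> East
  R (right (90° clockwise)) -> South
  L (left (90° counter-clockwise)) -> East
  U (U-turn (180°)) -> West
  R (right (90° clockwise)) -> North
  R (right (90° clockwise)) -> East
  U (U-turn (180°)) -> West
  U (U-turn (180°)) -> East
  L (left (90° counter-clockwise)) -> North
  L (left (90° counter-clockwise)) -> West
Final: West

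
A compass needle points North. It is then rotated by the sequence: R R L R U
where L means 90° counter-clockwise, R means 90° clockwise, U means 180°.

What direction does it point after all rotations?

Start: North
  R (right (90° clockwise)) -> East
  R (right (90° clockwise)) -> South
  L (left (90° counter-clockwise)) -> East
  R (right (90° clockwise)) -> South
  U (U-turn (180°)) -> North
Final: North

Answer: Final heading: North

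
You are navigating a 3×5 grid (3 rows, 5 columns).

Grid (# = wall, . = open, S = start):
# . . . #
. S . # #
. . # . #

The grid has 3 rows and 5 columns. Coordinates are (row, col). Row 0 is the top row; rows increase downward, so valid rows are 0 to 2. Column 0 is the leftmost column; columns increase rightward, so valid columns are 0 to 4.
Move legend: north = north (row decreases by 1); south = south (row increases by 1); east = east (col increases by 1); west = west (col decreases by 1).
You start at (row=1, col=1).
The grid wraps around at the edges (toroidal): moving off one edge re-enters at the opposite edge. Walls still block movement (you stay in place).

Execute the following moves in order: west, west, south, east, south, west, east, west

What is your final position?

Answer: Final position: (row=0, col=1)

Derivation:
Start: (row=1, col=1)
  west (west): (row=1, col=1) -> (row=1, col=0)
  west (west): blocked, stay at (row=1, col=0)
  south (south): (row=1, col=0) -> (row=2, col=0)
  east (east): (row=2, col=0) -> (row=2, col=1)
  south (south): (row=2, col=1) -> (row=0, col=1)
  west (west): blocked, stay at (row=0, col=1)
  east (east): (row=0, col=1) -> (row=0, col=2)
  west (west): (row=0, col=2) -> (row=0, col=1)
Final: (row=0, col=1)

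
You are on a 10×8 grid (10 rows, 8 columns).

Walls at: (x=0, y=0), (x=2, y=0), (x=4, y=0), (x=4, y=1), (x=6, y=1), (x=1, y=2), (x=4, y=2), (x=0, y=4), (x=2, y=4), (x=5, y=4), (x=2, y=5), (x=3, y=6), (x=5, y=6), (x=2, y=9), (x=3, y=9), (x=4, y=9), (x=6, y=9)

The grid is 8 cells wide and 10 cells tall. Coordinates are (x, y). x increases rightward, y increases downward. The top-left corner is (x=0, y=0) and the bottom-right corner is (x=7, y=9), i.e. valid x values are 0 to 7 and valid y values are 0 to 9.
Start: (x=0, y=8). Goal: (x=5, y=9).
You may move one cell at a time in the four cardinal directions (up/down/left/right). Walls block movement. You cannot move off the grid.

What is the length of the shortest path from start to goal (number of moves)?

Answer: Shortest path length: 6

Derivation:
BFS from (x=0, y=8) until reaching (x=5, y=9):
  Distance 0: (x=0, y=8)
  Distance 1: (x=0, y=7), (x=1, y=8), (x=0, y=9)
  Distance 2: (x=0, y=6), (x=1, y=7), (x=2, y=8), (x=1, y=9)
  Distance 3: (x=0, y=5), (x=1, y=6), (x=2, y=7), (x=3, y=8)
  Distance 4: (x=1, y=5), (x=2, y=6), (x=3, y=7), (x=4, y=8)
  Distance 5: (x=1, y=4), (x=4, y=7), (x=5, y=8)
  Distance 6: (x=1, y=3), (x=4, y=6), (x=5, y=7), (x=6, y=8), (x=5, y=9)  <- goal reached here
One shortest path (6 moves): (x=0, y=8) -> (x=1, y=8) -> (x=2, y=8) -> (x=3, y=8) -> (x=4, y=8) -> (x=5, y=8) -> (x=5, y=9)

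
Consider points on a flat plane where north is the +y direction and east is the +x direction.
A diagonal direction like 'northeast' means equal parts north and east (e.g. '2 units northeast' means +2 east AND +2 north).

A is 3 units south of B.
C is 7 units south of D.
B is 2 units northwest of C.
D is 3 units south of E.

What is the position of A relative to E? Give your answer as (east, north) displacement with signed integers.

Place E at the origin (east=0, north=0).
  D is 3 units south of E: delta (east=+0, north=-3); D at (east=0, north=-3).
  C is 7 units south of D: delta (east=+0, north=-7); C at (east=0, north=-10).
  B is 2 units northwest of C: delta (east=-2, north=+2); B at (east=-2, north=-8).
  A is 3 units south of B: delta (east=+0, north=-3); A at (east=-2, north=-11).
Therefore A relative to E: (east=-2, north=-11).

Answer: A is at (east=-2, north=-11) relative to E.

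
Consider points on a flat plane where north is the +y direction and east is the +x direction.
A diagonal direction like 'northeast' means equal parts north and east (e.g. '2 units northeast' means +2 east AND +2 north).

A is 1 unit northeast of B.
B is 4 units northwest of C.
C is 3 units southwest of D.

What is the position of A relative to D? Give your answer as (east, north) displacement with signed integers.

Place D at the origin (east=0, north=0).
  C is 3 units southwest of D: delta (east=-3, north=-3); C at (east=-3, north=-3).
  B is 4 units northwest of C: delta (east=-4, north=+4); B at (east=-7, north=1).
  A is 1 unit northeast of B: delta (east=+1, north=+1); A at (east=-6, north=2).
Therefore A relative to D: (east=-6, north=2).

Answer: A is at (east=-6, north=2) relative to D.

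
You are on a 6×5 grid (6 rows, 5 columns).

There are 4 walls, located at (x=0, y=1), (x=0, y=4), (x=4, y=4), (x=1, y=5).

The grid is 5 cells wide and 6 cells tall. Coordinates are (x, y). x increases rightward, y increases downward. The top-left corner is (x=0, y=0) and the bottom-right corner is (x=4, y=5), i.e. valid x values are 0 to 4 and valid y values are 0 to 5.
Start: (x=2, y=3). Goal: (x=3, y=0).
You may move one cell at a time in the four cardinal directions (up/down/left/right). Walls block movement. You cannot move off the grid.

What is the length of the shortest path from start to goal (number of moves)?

Answer: Shortest path length: 4

Derivation:
BFS from (x=2, y=3) until reaching (x=3, y=0):
  Distance 0: (x=2, y=3)
  Distance 1: (x=2, y=2), (x=1, y=3), (x=3, y=3), (x=2, y=4)
  Distance 2: (x=2, y=1), (x=1, y=2), (x=3, y=2), (x=0, y=3), (x=4, y=3), (x=1, y=4), (x=3, y=4), (x=2, y=5)
  Distance 3: (x=2, y=0), (x=1, y=1), (x=3, y=1), (x=0, y=2), (x=4, y=2), (x=3, y=5)
  Distance 4: (x=1, y=0), (x=3, y=0), (x=4, y=1), (x=4, y=5)  <- goal reached here
One shortest path (4 moves): (x=2, y=3) -> (x=3, y=3) -> (x=3, y=2) -> (x=3, y=1) -> (x=3, y=0)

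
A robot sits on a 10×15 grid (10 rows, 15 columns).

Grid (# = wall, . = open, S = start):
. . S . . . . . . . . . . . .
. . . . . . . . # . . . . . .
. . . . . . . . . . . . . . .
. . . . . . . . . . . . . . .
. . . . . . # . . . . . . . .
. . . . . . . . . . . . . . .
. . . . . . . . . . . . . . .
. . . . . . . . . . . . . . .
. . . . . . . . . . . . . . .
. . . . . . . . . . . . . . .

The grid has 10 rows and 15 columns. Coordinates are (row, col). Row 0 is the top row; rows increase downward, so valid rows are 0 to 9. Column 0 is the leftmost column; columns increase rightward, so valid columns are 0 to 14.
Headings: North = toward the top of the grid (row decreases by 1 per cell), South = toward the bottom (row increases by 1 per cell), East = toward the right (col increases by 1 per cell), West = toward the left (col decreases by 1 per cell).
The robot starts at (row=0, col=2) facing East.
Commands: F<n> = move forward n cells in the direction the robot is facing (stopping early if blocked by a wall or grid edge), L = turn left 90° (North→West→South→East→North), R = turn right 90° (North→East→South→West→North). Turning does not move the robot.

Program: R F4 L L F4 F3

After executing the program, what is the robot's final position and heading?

Start: (row=0, col=2), facing East
  R: turn right, now facing South
  F4: move forward 4, now at (row=4, col=2)
  L: turn left, now facing East
  L: turn left, now facing North
  F4: move forward 4, now at (row=0, col=2)
  F3: move forward 0/3 (blocked), now at (row=0, col=2)
Final: (row=0, col=2), facing North

Answer: Final position: (row=0, col=2), facing North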